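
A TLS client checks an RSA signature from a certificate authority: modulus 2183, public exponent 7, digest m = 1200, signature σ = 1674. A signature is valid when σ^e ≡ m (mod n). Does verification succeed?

σ^7 mod 2183 = 1200
Since 1200 equals the digest 1200, verification succeeds.

passes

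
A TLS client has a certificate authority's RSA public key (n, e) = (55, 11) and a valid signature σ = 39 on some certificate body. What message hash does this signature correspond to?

39

σ^11 mod 55 = 39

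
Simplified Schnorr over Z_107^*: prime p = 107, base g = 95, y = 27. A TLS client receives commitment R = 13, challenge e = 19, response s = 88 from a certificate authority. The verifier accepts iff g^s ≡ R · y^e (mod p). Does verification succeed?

passes

g^s mod p:
95^88 mod 107 = 90
R · y^e mod p:
27^19 mod 107 = 81
13·81 = 1053 ≡ 90 (mod 107)
90 ≡ 90 (mod 107); signature holds.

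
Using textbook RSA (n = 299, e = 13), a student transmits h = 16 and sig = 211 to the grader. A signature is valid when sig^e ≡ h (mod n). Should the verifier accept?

sig^2 ≡ 211^2 = 44521 ≡ 269
sig^4 ≡ 269^2 = 72361 ≡ 3
sig^8 ≡ 3^2 = 9
13 = 8 + 4 + 1, so sig^13 ≡ 9·3·211 ≡ 16 (mod 299)
Since 16 equals the digest 16, verification succeeds.

accept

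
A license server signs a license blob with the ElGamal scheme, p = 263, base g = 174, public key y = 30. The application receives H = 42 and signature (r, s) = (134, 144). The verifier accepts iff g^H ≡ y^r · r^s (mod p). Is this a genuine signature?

forged

Left side g^H mod p:
174^2 = 30276 ≡ 31
174^4 ≡ 31^2 = 961 ≡ 172
174^8 ≡ 172^2 = 29584 ≡ 128
174^16 ≡ 128^2 = 16384 ≡ 78
174^32 ≡ 78^2 = 6084 ≡ 35
42 = 32 + 8 + 2, so 174^42 ≡ 35·128·31 ≡ 16 (mod 263)
Right side y^r · r^s mod p:
30^2 = 900 ≡ 111
30^4 ≡ 111^2 = 12321 ≡ 223
30^8 ≡ 223^2 = 49729 ≡ 22
30^16 ≡ 22^2 = 484 ≡ 221
30^32 ≡ 221^2 = 48841 ≡ 186
30^64 ≡ 186^2 = 34596 ≡ 143
30^128 ≡ 143^2 = 20449 ≡ 198
134 = 128 + 4 + 2, so 30^134 ≡ 198·223·111 ≡ 89 (mod 263)
134^2 = 17956 ≡ 72
134^4 ≡ 72^2 = 5184 ≡ 187
134^8 ≡ 187^2 = 34969 ≡ 253
134^16 ≡ 253^2 = 64009 ≡ 100
134^32 ≡ 100^2 = 10000 ≡ 6
134^64 ≡ 6^2 = 36
134^128 ≡ 36^2 = 1296 ≡ 244
144 = 128 + 16, so 134^144 ≡ 244·100 ≡ 204 (mod 263)
89·204 = 18156 ≡ 9 (mod 263)
16 ≠ 9, so verification fails.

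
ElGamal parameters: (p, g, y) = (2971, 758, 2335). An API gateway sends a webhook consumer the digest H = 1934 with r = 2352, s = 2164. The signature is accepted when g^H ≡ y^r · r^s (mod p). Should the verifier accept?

Left side g^H mod p:
758^1934 mod 2971 = 1394
Right side y^r · r^s mod p:
2335^2352 mod 2971 = 256
2352^2164 mod 2971 = 2274
256·2274 = 582144 ≡ 2799 (mod 2971)
1394 ≠ 2799, so verification fails.

reject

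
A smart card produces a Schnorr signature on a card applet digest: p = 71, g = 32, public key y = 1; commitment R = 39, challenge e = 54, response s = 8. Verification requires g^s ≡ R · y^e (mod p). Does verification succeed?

fails

g^s mod p:
32^2 = 1024 ≡ 30
32^4 ≡ 30^2 = 900 ≡ 48
32^8 ≡ 48^2 = 2304 ≡ 32
R · y^e mod p:
1^2 = 1
1^4 ≡ 1^2 = 1
1^8 ≡ 1^2 = 1
1^16 ≡ 1^2 = 1
1^32 ≡ 1^2 = 1
54 = 32 + 16 + 4 + 2, so 1^54 ≡ 1·1·1·1 ≡ 1 (mod 71)
39·1 = 39 ≡ 39 (mod 71)
32 ≠ 39; the check fails.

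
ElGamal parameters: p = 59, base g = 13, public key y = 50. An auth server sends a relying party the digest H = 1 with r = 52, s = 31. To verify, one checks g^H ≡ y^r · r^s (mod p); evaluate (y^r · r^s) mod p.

50^2 = 2500 ≡ 22
50^4 ≡ 22^2 = 484 ≡ 12
50^8 ≡ 12^2 = 144 ≡ 26
50^16 ≡ 26^2 = 676 ≡ 27
50^32 ≡ 27^2 = 729 ≡ 21
52 = 32 + 16 + 4, so 50^52 ≡ 21·27·12 ≡ 19 (mod 59)
52^2 = 2704 ≡ 49
52^4 ≡ 49^2 = 2401 ≡ 41
52^8 ≡ 41^2 = 1681 ≡ 29
52^16 ≡ 29^2 = 841 ≡ 15
31 = 16 + 8 + 4 + 2 + 1, so 52^31 ≡ 15·29·41·49·52 ≡ 10 (mod 59)
y^r · r^s ≡ 19·10 = 190 ≡ 13 (mod 59)

13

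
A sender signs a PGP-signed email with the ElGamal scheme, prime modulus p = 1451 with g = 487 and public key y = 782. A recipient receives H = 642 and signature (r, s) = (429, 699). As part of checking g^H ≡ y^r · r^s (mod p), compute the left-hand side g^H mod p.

487^2 = 237169 ≡ 656
487^4 ≡ 656^2 = 430336 ≡ 840
487^8 ≡ 840^2 = 705600 ≡ 414
487^16 ≡ 414^2 = 171396 ≡ 178
487^32 ≡ 178^2 = 31684 ≡ 1213
487^64 ≡ 1213^2 = 1471369 ≡ 55
487^128 ≡ 55^2 = 3025 ≡ 123
487^256 ≡ 123^2 = 15129 ≡ 619
487^512 ≡ 619^2 = 383161 ≡ 97
642 = 512 + 128 + 2, so 487^642 ≡ 97·123·656 ≡ 42 (mod 1451)

42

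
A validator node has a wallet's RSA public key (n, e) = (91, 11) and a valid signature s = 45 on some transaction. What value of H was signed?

s^2 ≡ 45^2 = 2025 ≡ 23
s^4 ≡ 23^2 = 529 ≡ 74
s^8 ≡ 74^2 = 5476 ≡ 16
11 = 8 + 2 + 1, so s^11 ≡ 16·23·45 ≡ 89 (mod 91)

89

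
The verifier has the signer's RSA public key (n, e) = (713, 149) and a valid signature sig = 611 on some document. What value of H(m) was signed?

489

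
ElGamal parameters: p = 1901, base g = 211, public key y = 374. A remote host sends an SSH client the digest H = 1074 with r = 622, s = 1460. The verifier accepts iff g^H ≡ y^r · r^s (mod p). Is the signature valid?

invalid

Left side g^H mod p:
Squares mod 1901: 211^1≡211, 211^2≡798, 211^4≡1870, 211^8≡961, 211^16≡1536, 211^32≡155, 211^64≡1213, 211^128≡1896, 211^256≡25, 211^512≡625, 211^1024≡920
1074 = 1024 + 32 + 16 + 2, so 211^1074 ≡ 920·155·1536·798 ≡ 981 (mod 1901)
Right side y^r · r^s mod p:
Squares mod 1901: 374^1≡374, 374^2≡1103, 374^4≡1870, 374^8≡961, 374^16≡1536, 374^32≡155, 374^64≡1213, 374^128≡1896, 374^256≡25, 374^512≡625
622 = 512 + 64 + 32 + 8 + 4 + 2, so 374^622 ≡ 625·1213·155·961·1870·1103 ≡ 380 (mod 1901)
Squares mod 1901: 622^1≡622, 622^2≡981, 622^4≡455, 622^8≡1717, 622^16≡1539, 622^32≡1776, 622^64≡417, 622^128≡898, 622^256≡380, 622^512≡1825, 622^1024≡73
1460 = 1024 + 256 + 128 + 32 + 16 + 4, so 622^1460 ≡ 73·380·898·1776·1539·455 ≡ 1810 (mod 1901)
380·1810 = 687800 ≡ 1539 (mod 1901)
981 ≠ 1539, so verification fails.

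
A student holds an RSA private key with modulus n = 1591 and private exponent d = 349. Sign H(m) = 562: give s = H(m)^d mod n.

(H(m))^2 ≡ 562^2 = 315844 ≡ 826
(H(m))^4 ≡ 826^2 = 682276 ≡ 1328
(H(m))^8 ≡ 1328^2 = 1763584 ≡ 756
(H(m))^16 ≡ 756^2 = 571536 ≡ 367
(H(m))^32 ≡ 367^2 = 134689 ≡ 1045
(H(m))^64 ≡ 1045^2 = 1092025 ≡ 599
(H(m))^128 ≡ 599^2 = 358801 ≡ 826
(H(m))^256 ≡ 826^2 = 682276 ≡ 1328
349 = 256 + 64 + 16 + 8 + 4 + 1, so (H(m))^349 ≡ 1328·599·367·756·1328·562 ≡ 700 (mod 1591)

700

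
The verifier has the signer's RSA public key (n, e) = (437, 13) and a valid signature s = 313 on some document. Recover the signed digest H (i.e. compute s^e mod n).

310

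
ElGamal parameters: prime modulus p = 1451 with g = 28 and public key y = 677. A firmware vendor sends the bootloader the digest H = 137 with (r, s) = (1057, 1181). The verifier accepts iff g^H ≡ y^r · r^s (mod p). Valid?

no

Left side g^H mod p:
28^2 = 784
28^4 ≡ 784^2 = 614656 ≡ 883
28^8 ≡ 883^2 = 779689 ≡ 502
28^16 ≡ 502^2 = 252004 ≡ 981
28^32 ≡ 981^2 = 962361 ≡ 348
28^64 ≡ 348^2 = 121104 ≡ 671
28^128 ≡ 671^2 = 450241 ≡ 431
137 = 128 + 8 + 1, so 28^137 ≡ 431·502·28 ≡ 211 (mod 1451)
Right side y^r · r^s mod p:
677^2 = 458329 ≡ 1264
677^4 ≡ 1264^2 = 1597696 ≡ 145
677^8 ≡ 145^2 = 21025 ≡ 711
677^16 ≡ 711^2 = 505521 ≡ 573
677^32 ≡ 573^2 = 328329 ≡ 403
677^64 ≡ 403^2 = 162409 ≡ 1348
677^128 ≡ 1348^2 = 1817104 ≡ 452
677^256 ≡ 452^2 = 204304 ≡ 1164
677^512 ≡ 1164^2 = 1354896 ≡ 1113
677^1024 ≡ 1113^2 = 1238769 ≡ 1066
1057 = 1024 + 32 + 1, so 677^1057 ≡ 1066·403·677 ≡ 857 (mod 1451)
1057^2 = 1117249 ≡ 1430
1057^4 ≡ 1430^2 = 2044900 ≡ 441
1057^8 ≡ 441^2 = 194481 ≡ 47
1057^16 ≡ 47^2 = 2209 ≡ 758
1057^32 ≡ 758^2 = 574564 ≡ 1419
1057^64 ≡ 1419^2 = 2013561 ≡ 1024
1057^128 ≡ 1024^2 = 1048576 ≡ 954
1057^256 ≡ 954^2 = 910116 ≡ 339
1057^512 ≡ 339^2 = 114921 ≡ 292
1057^1024 ≡ 292^2 = 85264 ≡ 1106
1181 = 1024 + 128 + 16 + 8 + 4 + 1, so 1057^1181 ≡ 1106·954·758·47·441·1057 ≡ 287 (mod 1451)
857·287 = 245959 ≡ 740 (mod 1451)
211 ≠ 740, so verification fails.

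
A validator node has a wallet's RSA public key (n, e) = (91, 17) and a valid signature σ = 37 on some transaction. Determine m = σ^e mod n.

46

σ^2 ≡ 37^2 = 1369 ≡ 4
σ^4 ≡ 4^2 = 16
σ^8 ≡ 16^2 = 256 ≡ 74
σ^16 ≡ 74^2 = 5476 ≡ 16
17 = 16 + 1, so σ^17 ≡ 16·37 ≡ 46 (mod 91)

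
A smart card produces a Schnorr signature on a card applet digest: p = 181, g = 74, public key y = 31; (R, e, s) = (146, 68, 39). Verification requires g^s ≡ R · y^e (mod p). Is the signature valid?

g^s mod p:
Squares mod 181: 74^1≡74, 74^2≡46, 74^4≡125, 74^8≡59, 74^16≡42, 74^32≡135
39 = 32 + 4 + 2 + 1, so 74^39 ≡ 135·125·46·74 ≡ 159 (mod 181)
R · y^e mod p:
Squares mod 181: 31^1≡31, 31^2≡56, 31^4≡59, 31^8≡42, 31^16≡135, 31^32≡125, 31^64≡59
68 = 64 + 4, so 31^68 ≡ 59·59 ≡ 42 (mod 181)
146·42 = 6132 ≡ 159 (mod 181)
159 ≡ 159 (mod 181); signature holds.

valid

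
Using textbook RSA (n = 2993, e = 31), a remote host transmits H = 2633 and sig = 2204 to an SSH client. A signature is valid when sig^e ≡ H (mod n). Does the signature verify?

does not verify

Squares mod 2993: sig^1≡2204, sig^2≡2970, sig^4≡529, sig^8≡1492, sig^16≡2265
31 = 16 + 8 + 4 + 2 + 1, so sig^31 ≡ 2265·1492·529·2970·2204 ≡ 1794 (mod 2993)
The recovered value 1794 does not match the digest 2633.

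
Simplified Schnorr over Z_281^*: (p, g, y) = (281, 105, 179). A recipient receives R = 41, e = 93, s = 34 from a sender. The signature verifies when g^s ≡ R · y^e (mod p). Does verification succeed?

g^s mod p:
Squares mod 281: 105^1≡105, 105^2≡66, 105^4≡141, 105^8≡211, 105^16≡123, 105^32≡236
34 = 32 + 2, so 105^34 ≡ 236·66 ≡ 121 (mod 281)
R · y^e mod p:
Squares mod 281: 179^1≡179, 179^2≡7, 179^4≡49, 179^8≡153, 179^16≡86, 179^32≡90, 179^64≡232
93 = 64 + 16 + 8 + 4 + 1, so 179^93 ≡ 232·86·153·49·179 ≡ 188 (mod 281)
41·188 = 7708 ≡ 121 (mod 281)
121 ≡ 121 (mod 281); signature holds.

passes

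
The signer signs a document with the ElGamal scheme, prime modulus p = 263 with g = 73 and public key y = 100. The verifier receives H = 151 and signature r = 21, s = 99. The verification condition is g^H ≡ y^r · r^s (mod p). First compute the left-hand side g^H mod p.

Squares mod 263: 73^1≡73, 73^2≡69, 73^4≡27, 73^8≡203, 73^16≡181, 73^32≡149, 73^64≡109, 73^128≡46
151 = 128 + 16 + 4 + 2 + 1, so 73^151 ≡ 46·181·27·69·73 ≡ 110 (mod 263)

110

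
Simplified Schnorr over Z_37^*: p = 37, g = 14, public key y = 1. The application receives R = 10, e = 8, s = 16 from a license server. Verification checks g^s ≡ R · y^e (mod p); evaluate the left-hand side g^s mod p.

10

14^2 = 196 ≡ 11
14^4 ≡ 11^2 = 121 ≡ 10
14^8 ≡ 10^2 = 100 ≡ 26
14^16 ≡ 26^2 = 676 ≡ 10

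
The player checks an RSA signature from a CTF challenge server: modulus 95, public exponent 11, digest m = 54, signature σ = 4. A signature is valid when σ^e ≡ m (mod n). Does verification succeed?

passes

σ^2 ≡ 4^2 = 16
σ^4 ≡ 16^2 = 256 ≡ 66
σ^8 ≡ 66^2 = 4356 ≡ 81
11 = 8 + 2 + 1, so σ^11 ≡ 81·16·4 ≡ 54 (mod 95)
54 = m, so the signature checks out.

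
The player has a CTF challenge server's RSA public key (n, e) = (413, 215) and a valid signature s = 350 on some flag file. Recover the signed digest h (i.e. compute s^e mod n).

s^2 ≡ 350^2 = 122500 ≡ 252
s^4 ≡ 252^2 = 63504 ≡ 315
s^8 ≡ 315^2 = 99225 ≡ 105
s^16 ≡ 105^2 = 11025 ≡ 287
s^32 ≡ 287^2 = 82369 ≡ 182
s^64 ≡ 182^2 = 33124 ≡ 84
s^128 ≡ 84^2 = 7056 ≡ 35
215 = 128 + 64 + 16 + 4 + 2 + 1, so s^215 ≡ 35·84·287·315·252·350 ≡ 378 (mod 413)

378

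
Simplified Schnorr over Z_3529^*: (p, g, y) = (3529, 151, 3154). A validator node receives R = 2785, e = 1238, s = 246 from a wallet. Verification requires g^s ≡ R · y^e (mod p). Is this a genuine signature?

forged

g^s mod p:
Squares mod 3529: 151^1≡151, 151^2≡1627, 151^4≡379, 151^8≡2481, 151^16≡785, 151^32≡2179, 151^64≡1536, 151^128≡1924
246 = 128 + 64 + 32 + 16 + 4 + 2, so 151^246 ≡ 1924·1536·2179·785·379·1627 ≡ 174 (mod 3529)
R · y^e mod p:
Squares mod 3529: 3154^1≡3154, 3154^2≡2994, 3154^4≡376, 3154^8≡216, 3154^16≡779, 3154^32≡3382, 3154^64≡435, 3154^128≡2188, 3154^256≡2020, 3154^512≡876, 3154^1024≡1583
1238 = 1024 + 128 + 64 + 16 + 4 + 2, so 3154^1238 ≡ 1583·2188·435·779·376·2994 ≡ 329 (mod 3529)
2785·329 = 916265 ≡ 2254 (mod 3529)
174 ≠ 2254; the check fails.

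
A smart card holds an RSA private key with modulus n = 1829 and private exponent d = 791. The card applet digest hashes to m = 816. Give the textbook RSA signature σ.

m^2 ≡ 816^2 = 665856 ≡ 100
m^4 ≡ 100^2 = 10000 ≡ 855
m^8 ≡ 855^2 = 731025 ≡ 1254
m^16 ≡ 1254^2 = 1572516 ≡ 1405
m^32 ≡ 1405^2 = 1974025 ≡ 534
m^64 ≡ 534^2 = 285156 ≡ 1661
m^128 ≡ 1661^2 = 2758921 ≡ 789
m^256 ≡ 789^2 = 622521 ≡ 661
m^512 ≡ 661^2 = 436921 ≡ 1619
791 = 512 + 256 + 16 + 4 + 2 + 1, so m^791 ≡ 1619·661·1405·855·100·816 ≡ 546 (mod 1829)

546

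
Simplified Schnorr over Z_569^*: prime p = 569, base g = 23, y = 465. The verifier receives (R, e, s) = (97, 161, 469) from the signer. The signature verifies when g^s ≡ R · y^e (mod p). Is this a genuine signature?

g^s mod p:
23^2 = 529
23^4 ≡ 529^2 = 279841 ≡ 462
23^8 ≡ 462^2 = 213444 ≡ 69
23^16 ≡ 69^2 = 4761 ≡ 209
23^32 ≡ 209^2 = 43681 ≡ 437
23^64 ≡ 437^2 = 190969 ≡ 354
23^128 ≡ 354^2 = 125316 ≡ 136
23^256 ≡ 136^2 = 18496 ≡ 288
469 = 256 + 128 + 64 + 16 + 4 + 1, so 23^469 ≡ 288·136·354·209·462·23 ≡ 453 (mod 569)
R · y^e mod p:
465^2 = 216225 ≡ 5
465^4 ≡ 5^2 = 25
465^8 ≡ 25^2 = 625 ≡ 56
465^16 ≡ 56^2 = 3136 ≡ 291
465^32 ≡ 291^2 = 84681 ≡ 469
465^64 ≡ 469^2 = 219961 ≡ 327
465^128 ≡ 327^2 = 106929 ≡ 526
161 = 128 + 32 + 1, so 465^161 ≡ 526·469·465 ≡ 34 (mod 569)
97·34 = 3298 ≡ 453 (mod 569)
453 ≡ 453 (mod 569); signature holds.

genuine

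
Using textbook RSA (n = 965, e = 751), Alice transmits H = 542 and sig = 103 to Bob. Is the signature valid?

valid

sig^751 mod 965 = 542
542 = H, so the signature checks out.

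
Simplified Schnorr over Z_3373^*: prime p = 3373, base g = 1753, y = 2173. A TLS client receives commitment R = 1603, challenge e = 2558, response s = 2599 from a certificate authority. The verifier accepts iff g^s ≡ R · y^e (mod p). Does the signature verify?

does not verify

g^s mod p:
Squares mod 3373: 1753^1≡1753, 1753^2≡206, 1753^4≡1960, 1753^8≡3126, 1753^16≡295, 1753^32≡2700, 1753^64≡947, 1753^128≡2964, 1753^256≡2004, 1753^512≡2146, 1753^1024≡1171, 1753^2048≡1803
2599 = 2048 + 512 + 32 + 4 + 2 + 1, so 1753^2599 ≡ 1803·2146·2700·1960·206·1753 ≡ 1147 (mod 3373)
R · y^e mod p:
Squares mod 3373: 2173^1≡2173, 2173^2≡3102, 2173^4≡2608, 2173^8≡1696, 2173^16≡2620, 2173^32≡345, 2173^64≡970, 2173^128≡3206, 2173^256≡905, 2173^512≡2759, 2173^1024≡2593, 2173^2048≡1260
2558 = 2048 + 256 + 128 + 64 + 32 + 16 + 8 + 4 + 2, so 2173^2558 ≡ 1260·905·3206·970·345·2620·1696·2608·3102 ≡ 938 (mod 3373)
1603·938 = 1503614 ≡ 2629 (mod 3373)
1147 ≠ 2629; the check fails.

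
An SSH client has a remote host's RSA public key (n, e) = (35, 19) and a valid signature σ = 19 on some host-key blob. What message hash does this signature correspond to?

19

Squares mod 35: σ^1≡19, σ^2≡11, σ^4≡16, σ^8≡11, σ^16≡16
19 = 16 + 2 + 1, so σ^19 ≡ 16·11·19 ≡ 19 (mod 35)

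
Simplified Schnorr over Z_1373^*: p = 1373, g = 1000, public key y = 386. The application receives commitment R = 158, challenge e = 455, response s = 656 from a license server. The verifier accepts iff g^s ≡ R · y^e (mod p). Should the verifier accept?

g^s mod p:
Squares mod 1373: 1000^1≡1000, 1000^2≡456, 1000^4≡613, 1000^8≡940, 1000^16≡761, 1000^32≡1088, 1000^64≡218, 1000^128≡842, 1000^256≡496, 1000^512≡249
656 = 512 + 128 + 16, so 1000^656 ≡ 249·842·761 ≡ 273 (mod 1373)
R · y^e mod p:
Squares mod 1373: 386^1≡386, 386^2≡712, 386^4≡307, 386^8≡885, 386^16≡615, 386^32≡650, 386^64≡989, 386^128≡545, 386^256≡457
455 = 256 + 128 + 64 + 4 + 2 + 1, so 386^455 ≡ 457·545·989·307·712·386 ≡ 1227 (mod 1373)
158·1227 = 193866 ≡ 273 (mod 1373)
273 ≡ 273 (mod 1373); signature holds.

accept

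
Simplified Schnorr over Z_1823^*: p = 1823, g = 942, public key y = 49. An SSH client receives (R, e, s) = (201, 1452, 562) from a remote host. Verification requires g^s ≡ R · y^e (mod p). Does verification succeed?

fails

g^s mod p:
Squares mod 1823: 942^1≡942, 942^2≡1386, 942^4≡1377, 942^8≡209, 942^16≡1752, 942^32≡1395, 942^64≡884, 942^128≡1212, 942^256≡1429, 942^512≡281
562 = 512 + 32 + 16 + 2, so 942^562 ≡ 281·1395·1752·1386 ≡ 1800 (mod 1823)
R · y^e mod p:
Squares mod 1823: 49^1≡49, 49^2≡578, 49^4≡475, 49^8≡1396, 49^16≡29, 49^32≡841, 49^64≡1780, 49^128≡26, 49^256≡676, 49^512≡1226, 49^1024≡924
1452 = 1024 + 256 + 128 + 32 + 8 + 4, so 49^1452 ≡ 924·676·26·841·1396·475 ≡ 406 (mod 1823)
201·406 = 81606 ≡ 1394 (mod 1823)
1800 ≠ 1394; the check fails.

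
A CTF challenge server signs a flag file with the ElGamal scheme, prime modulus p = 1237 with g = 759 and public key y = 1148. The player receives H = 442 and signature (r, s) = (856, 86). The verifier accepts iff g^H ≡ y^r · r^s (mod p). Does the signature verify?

Left side g^H mod p:
759^2 = 576081 ≡ 876
759^4 ≡ 876^2 = 767376 ≡ 436
759^8 ≡ 436^2 = 190096 ≡ 835
759^16 ≡ 835^2 = 697225 ≡ 794
759^32 ≡ 794^2 = 630436 ≡ 803
759^64 ≡ 803^2 = 644809 ≡ 332
759^128 ≡ 332^2 = 110224 ≡ 131
759^256 ≡ 131^2 = 17161 ≡ 1080
442 = 256 + 128 + 32 + 16 + 8 + 2, so 759^442 ≡ 1080·131·803·794·835·876 ≡ 858 (mod 1237)
Right side y^r · r^s mod p:
1148^2 = 1317904 ≡ 499
1148^4 ≡ 499^2 = 249001 ≡ 364
1148^8 ≡ 364^2 = 132496 ≡ 137
1148^16 ≡ 137^2 = 18769 ≡ 214
1148^32 ≡ 214^2 = 45796 ≡ 27
1148^64 ≡ 27^2 = 729
1148^128 ≡ 729^2 = 531441 ≡ 768
1148^256 ≡ 768^2 = 589824 ≡ 1012
1148^512 ≡ 1012^2 = 1024144 ≡ 1145
856 = 512 + 256 + 64 + 16 + 8, so 1148^856 ≡ 1145·1012·729·214·137 ≡ 27 (mod 1237)
856^2 = 732736 ≡ 432
856^4 ≡ 432^2 = 186624 ≡ 1074
856^8 ≡ 1074^2 = 1153476 ≡ 592
856^16 ≡ 592^2 = 350464 ≡ 393
856^32 ≡ 393^2 = 154449 ≡ 1061
856^64 ≡ 1061^2 = 1125721 ≡ 51
86 = 64 + 16 + 4 + 2, so 856^86 ≡ 51·393·1074·432 ≡ 1077 (mod 1237)
27·1077 = 29079 ≡ 628 (mod 1237)
858 ≠ 628, so verification fails.

does not verify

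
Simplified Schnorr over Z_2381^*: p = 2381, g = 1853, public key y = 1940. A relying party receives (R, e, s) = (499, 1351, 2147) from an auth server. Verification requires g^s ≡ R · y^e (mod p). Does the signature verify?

does not verify

g^s mod p:
1853^2 = 3433609 ≡ 207
1853^4 ≡ 207^2 = 42849 ≡ 2372
1853^8 ≡ 2372^2 = 5626384 ≡ 81
1853^16 ≡ 81^2 = 6561 ≡ 1799
1853^32 ≡ 1799^2 = 3236401 ≡ 622
1853^64 ≡ 622^2 = 386884 ≡ 1162
1853^128 ≡ 1162^2 = 1350244 ≡ 217
1853^256 ≡ 217^2 = 47089 ≡ 1850
1853^512 ≡ 1850^2 = 3422500 ≡ 1003
1853^1024 ≡ 1003^2 = 1006009 ≡ 1227
1853^2048 ≡ 1227^2 = 1505529 ≡ 737
2147 = 2048 + 64 + 32 + 2 + 1, so 1853^2147 ≡ 737·1162·622·207·1853 ≡ 1565 (mod 2381)
R · y^e mod p:
1940^2 = 3763600 ≡ 1620
1940^4 ≡ 1620^2 = 2624400 ≡ 538
1940^8 ≡ 538^2 = 289444 ≡ 1343
1940^16 ≡ 1343^2 = 1803649 ≡ 1232
1940^32 ≡ 1232^2 = 1517824 ≡ 1127
1940^64 ≡ 1127^2 = 1270129 ≡ 1056
1940^128 ≡ 1056^2 = 1115136 ≡ 828
1940^256 ≡ 828^2 = 685584 ≡ 2237
1940^512 ≡ 2237^2 = 5004169 ≡ 1688
1940^1024 ≡ 1688^2 = 2849344 ≡ 1668
1351 = 1024 + 256 + 64 + 4 + 2 + 1, so 1940^1351 ≡ 1668·2237·1056·538·1620·1940 ≡ 720 (mod 2381)
499·720 = 359280 ≡ 2130 (mod 2381)
1565 ≠ 2130; the check fails.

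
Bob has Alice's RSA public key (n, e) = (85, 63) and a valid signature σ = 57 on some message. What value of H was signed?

3

Squares mod 85: σ^1≡57, σ^2≡19, σ^4≡21, σ^8≡16, σ^16≡1, σ^32≡1
63 = 32 + 16 + 8 + 4 + 2 + 1, so σ^63 ≡ 1·1·16·21·19·57 ≡ 3 (mod 85)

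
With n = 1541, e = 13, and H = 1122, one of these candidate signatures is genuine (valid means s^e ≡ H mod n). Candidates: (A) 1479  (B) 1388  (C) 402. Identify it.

B

Candidate A: Squares mod 1541: 1479^1≡1479, 1479^2≡762, 1479^4≡1228, 1479^8≡886; 13 = 8 + 4 + 1, so 1479^13 ≡ 886·1228·1479 ≡ 779 (mod 1541)
Candidate B: Squares mod 1541: 1388^1≡1388, 1388^2≡294, 1388^4≡140, 1388^8≡1108; 13 = 8 + 4 + 1, so 1388^13 ≡ 1108·140·1388 ≡ 1122 (mod 1541)
  → matches H = 1122
Candidate C: Squares mod 1541: 402^1≡402, 402^2≡1340, 402^4≡335, 402^8≡1273; 13 = 8 + 4 + 1, so 402^13 ≡ 1273·335·402 ≡ 201 (mod 1541)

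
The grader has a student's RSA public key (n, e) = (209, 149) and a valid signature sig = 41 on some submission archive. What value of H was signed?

205

sig^2 ≡ 41^2 = 1681 ≡ 9
sig^4 ≡ 9^2 = 81
sig^8 ≡ 81^2 = 6561 ≡ 82
sig^16 ≡ 82^2 = 6724 ≡ 36
sig^32 ≡ 36^2 = 1296 ≡ 42
sig^64 ≡ 42^2 = 1764 ≡ 92
sig^128 ≡ 92^2 = 8464 ≡ 104
149 = 128 + 16 + 4 + 1, so sig^149 ≡ 104·36·81·41 ≡ 205 (mod 209)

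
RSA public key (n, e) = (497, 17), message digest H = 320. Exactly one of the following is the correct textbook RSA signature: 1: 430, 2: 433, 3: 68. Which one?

1

Candidate 1: 430^17 mod 497 = 320
  → matches H = 320
Candidate 2: 433^17 mod 497 = 62
Candidate 3: 68^17 mod 497 = 388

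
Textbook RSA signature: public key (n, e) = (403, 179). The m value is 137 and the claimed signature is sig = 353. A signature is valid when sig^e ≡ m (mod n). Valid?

yes

sig^179 mod 403 = 137
137 = m, so the signature checks out.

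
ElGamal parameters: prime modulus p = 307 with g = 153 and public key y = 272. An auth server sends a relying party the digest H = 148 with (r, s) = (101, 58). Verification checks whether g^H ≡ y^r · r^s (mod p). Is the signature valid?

Left side g^H mod p:
Squares mod 307: 153^1≡153, 153^2≡77, 153^4≡96, 153^8≡6, 153^16≡36, 153^32≡68, 153^64≡19, 153^128≡54
148 = 128 + 16 + 4, so 153^148 ≡ 54·36·96 ≡ 275 (mod 307)
Right side y^r · r^s mod p:
Squares mod 307: 272^1≡272, 272^2≡304, 272^4≡9, 272^8≡81, 272^16≡114, 272^32≡102, 272^64≡273
101 = 64 + 32 + 4 + 1, so 272^101 ≡ 273·102·9·272 ≡ 114 (mod 307)
Squares mod 307: 101^1≡101, 101^2≡70, 101^4≡295, 101^8≡144, 101^16≡167, 101^32≡259
58 = 32 + 16 + 8 + 2, so 101^58 ≡ 259·167·144·70 ≡ 199 (mod 307)
114·199 = 22686 ≡ 275 (mod 307)
275 ≡ 275 (mod 307), so the signature is genuine.

valid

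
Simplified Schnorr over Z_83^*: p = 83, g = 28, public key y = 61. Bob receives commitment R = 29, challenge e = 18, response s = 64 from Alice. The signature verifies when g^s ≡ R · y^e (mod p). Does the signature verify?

g^s mod p:
Squares mod 83: 28^1≡28, 28^2≡37, 28^4≡41, 28^8≡21, 28^16≡26, 28^32≡12, 28^64≡61
28^64 ≡ 61 (mod 83)
R · y^e mod p:
Squares mod 83: 61^1≡61, 61^2≡69, 61^4≡30, 61^8≡70, 61^16≡3
18 = 16 + 2, so 61^18 ≡ 3·69 ≡ 41 (mod 83)
29·41 = 1189 ≡ 27 (mod 83)
61 ≠ 27; the check fails.

does not verify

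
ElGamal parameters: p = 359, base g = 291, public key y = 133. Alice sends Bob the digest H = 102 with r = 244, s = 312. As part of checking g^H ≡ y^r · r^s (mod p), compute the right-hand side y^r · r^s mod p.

Squares mod 359: 133^1≡133, 133^2≡98, 133^4≡270, 133^8≡23, 133^16≡170, 133^32≡180, 133^64≡90, 133^128≡202
244 = 128 + 64 + 32 + 16 + 4, so 133^244 ≡ 202·90·180·170·270 ≡ 123 (mod 359)
Squares mod 359: 244^1≡244, 244^2≡301, 244^4≡133, 244^8≡98, 244^16≡270, 244^32≡23, 244^64≡170, 244^128≡180, 244^256≡90
312 = 256 + 32 + 16 + 8, so 244^312 ≡ 90·23·270·98 ≡ 288 (mod 359)
y^r · r^s ≡ 123·288 = 35424 ≡ 242 (mod 359)

242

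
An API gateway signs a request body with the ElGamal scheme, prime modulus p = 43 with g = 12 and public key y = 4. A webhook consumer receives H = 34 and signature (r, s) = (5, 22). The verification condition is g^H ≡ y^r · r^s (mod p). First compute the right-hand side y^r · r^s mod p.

40

4^2 = 16
4^4 ≡ 16^2 = 256 ≡ 41
5 = 4 + 1, so 4^5 ≡ 41·4 ≡ 35 (mod 43)
5^2 = 25
5^4 ≡ 25^2 = 625 ≡ 23
5^8 ≡ 23^2 = 529 ≡ 13
5^16 ≡ 13^2 = 169 ≡ 40
22 = 16 + 4 + 2, so 5^22 ≡ 40·23·25 ≡ 38 (mod 43)
y^r · r^s ≡ 35·38 = 1330 ≡ 40 (mod 43)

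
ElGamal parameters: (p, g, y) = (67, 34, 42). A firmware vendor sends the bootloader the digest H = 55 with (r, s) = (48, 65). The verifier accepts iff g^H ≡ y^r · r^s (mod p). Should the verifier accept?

accept

Left side g^H mod p:
34^2 = 1156 ≡ 17
34^4 ≡ 17^2 = 289 ≡ 21
34^8 ≡ 21^2 = 441 ≡ 39
34^16 ≡ 39^2 = 1521 ≡ 47
34^32 ≡ 47^2 = 2209 ≡ 65
55 = 32 + 16 + 4 + 2 + 1, so 34^55 ≡ 65·47·21·17·34 ≡ 38 (mod 67)
Right side y^r · r^s mod p:
42^2 = 1764 ≡ 22
42^4 ≡ 22^2 = 484 ≡ 15
42^8 ≡ 15^2 = 225 ≡ 24
42^16 ≡ 24^2 = 576 ≡ 40
42^32 ≡ 40^2 = 1600 ≡ 59
48 = 32 + 16, so 42^48 ≡ 59·40 ≡ 15 (mod 67)
48^2 = 2304 ≡ 26
48^4 ≡ 26^2 = 676 ≡ 6
48^8 ≡ 6^2 = 36
48^16 ≡ 36^2 = 1296 ≡ 23
48^32 ≡ 23^2 = 529 ≡ 60
48^64 ≡ 60^2 = 3600 ≡ 49
65 = 64 + 1, so 48^65 ≡ 49·48 ≡ 7 (mod 67)
15·7 = 105 ≡ 38 (mod 67)
38 ≡ 38 (mod 67), so the signature is genuine.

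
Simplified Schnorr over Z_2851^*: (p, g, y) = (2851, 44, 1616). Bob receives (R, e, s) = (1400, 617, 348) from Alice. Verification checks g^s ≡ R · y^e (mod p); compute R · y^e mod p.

1969

1616^617 mod 2851 = 370
R · y^e ≡ 1400·370 = 518000 ≡ 1969 (mod 2851)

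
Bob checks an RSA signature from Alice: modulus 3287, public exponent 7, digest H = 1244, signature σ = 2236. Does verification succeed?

Squares mod 3287: σ^1≡2236, σ^2≡169, σ^4≡2265
7 = 4 + 2 + 1, so σ^7 ≡ 2265·169·2236 ≡ 2043 (mod 3287)
2043 ≠ 1244, so verification fails.

fails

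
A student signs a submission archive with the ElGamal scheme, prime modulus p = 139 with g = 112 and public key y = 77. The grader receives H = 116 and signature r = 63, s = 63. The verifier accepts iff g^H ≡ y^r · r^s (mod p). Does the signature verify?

Left side g^H mod p:
112^116 mod 139 = 112
Right side y^r · r^s mod p:
77^63 mod 139 = 131
63^63 mod 139 = 100
131·100 = 13100 ≡ 34 (mod 139)
112 ≠ 34, so verification fails.

does not verify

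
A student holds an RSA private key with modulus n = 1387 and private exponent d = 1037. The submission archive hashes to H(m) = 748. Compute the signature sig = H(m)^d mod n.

Squares mod 1387: (H(m))^1≡748, (H(m))^2≡543, (H(m))^4≡805, (H(m))^8≡296, (H(m))^16≡235, (H(m))^32≡1132, (H(m))^64≡1223, (H(m))^128≡543, (H(m))^256≡805, (H(m))^512≡296, (H(m))^1024≡235
1037 = 1024 + 8 + 4 + 1, so (H(m))^1037 ≡ 235·296·805·748 ≡ 771 (mod 1387)

771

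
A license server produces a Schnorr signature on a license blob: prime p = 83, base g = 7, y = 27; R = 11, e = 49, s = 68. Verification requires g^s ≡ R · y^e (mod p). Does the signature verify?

g^s mod p:
7^68 mod 83 = 27
R · y^e mod p:
27^49 mod 83 = 64
11·64 = 704 ≡ 40 (mod 83)
27 ≠ 40; the check fails.

does not verify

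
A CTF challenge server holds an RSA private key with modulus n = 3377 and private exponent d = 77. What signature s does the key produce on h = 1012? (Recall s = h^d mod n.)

h^2 ≡ 1012^2 = 1024144 ≡ 913
h^4 ≡ 913^2 = 833569 ≡ 2827
h^8 ≡ 2827^2 = 7991929 ≡ 1947
h^16 ≡ 1947^2 = 3790809 ≡ 1815
h^32 ≡ 1815^2 = 3294225 ≡ 1650
h^64 ≡ 1650^2 = 2722500 ≡ 638
77 = 64 + 8 + 4 + 1, so h^77 ≡ 638·1947·2827·1012 ≡ 1573 (mod 3377)

1573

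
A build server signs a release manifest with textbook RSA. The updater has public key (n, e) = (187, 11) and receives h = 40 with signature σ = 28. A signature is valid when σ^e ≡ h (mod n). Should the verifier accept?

Squares mod 187: σ^1≡28, σ^2≡36, σ^4≡174, σ^8≡169
11 = 8 + 2 + 1, so σ^11 ≡ 169·36·28 ≡ 182 (mod 187)
182 ≠ 40, so verification fails.

reject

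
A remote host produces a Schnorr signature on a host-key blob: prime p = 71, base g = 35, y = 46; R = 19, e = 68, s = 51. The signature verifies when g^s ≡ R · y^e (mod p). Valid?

no

g^s mod p:
35^51 mod 71 = 47
R · y^e mod p:
46^68 mod 71 = 5
19·5 = 95 ≡ 24 (mod 71)
47 ≠ 24; the check fails.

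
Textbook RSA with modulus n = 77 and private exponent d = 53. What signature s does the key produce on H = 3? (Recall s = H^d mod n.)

H^2 ≡ 3^2 = 9
H^4 ≡ 9^2 = 81 ≡ 4
H^8 ≡ 4^2 = 16
H^16 ≡ 16^2 = 256 ≡ 25
H^32 ≡ 25^2 = 625 ≡ 9
53 = 32 + 16 + 4 + 1, so H^53 ≡ 9·25·4·3 ≡ 5 (mod 77)

5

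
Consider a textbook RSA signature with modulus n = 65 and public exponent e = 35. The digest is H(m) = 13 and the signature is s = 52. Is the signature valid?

Squares mod 65: s^1≡52, s^2≡39, s^4≡26, s^8≡26, s^16≡26, s^32≡26
35 = 32 + 2 + 1, so s^35 ≡ 26·39·52 ≡ 13 (mod 65)
13 = H(m), so the signature checks out.

valid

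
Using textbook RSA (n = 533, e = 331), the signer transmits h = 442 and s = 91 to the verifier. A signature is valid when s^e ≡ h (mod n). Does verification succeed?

s^331 mod 533 = 442
s^331 mod 533 = 442 matches h.

passes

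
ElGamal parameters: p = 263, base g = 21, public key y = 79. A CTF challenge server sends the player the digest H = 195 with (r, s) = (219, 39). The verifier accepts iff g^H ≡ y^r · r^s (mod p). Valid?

no

Left side g^H mod p:
21^2 = 441 ≡ 178
21^4 ≡ 178^2 = 31684 ≡ 124
21^8 ≡ 124^2 = 15376 ≡ 122
21^16 ≡ 122^2 = 14884 ≡ 156
21^32 ≡ 156^2 = 24336 ≡ 140
21^64 ≡ 140^2 = 19600 ≡ 138
21^128 ≡ 138^2 = 19044 ≡ 108
195 = 128 + 64 + 2 + 1, so 21^195 ≡ 108·138·178·21 ≡ 125 (mod 263)
Right side y^r · r^s mod p:
79^2 = 6241 ≡ 192
79^4 ≡ 192^2 = 36864 ≡ 44
79^8 ≡ 44^2 = 1936 ≡ 95
79^16 ≡ 95^2 = 9025 ≡ 83
79^32 ≡ 83^2 = 6889 ≡ 51
79^64 ≡ 51^2 = 2601 ≡ 234
79^128 ≡ 234^2 = 54756 ≡ 52
219 = 128 + 64 + 16 + 8 + 2 + 1, so 79^219 ≡ 52·234·83·95·192·79 ≡ 118 (mod 263)
219^2 = 47961 ≡ 95
219^4 ≡ 95^2 = 9025 ≡ 83
219^8 ≡ 83^2 = 6889 ≡ 51
219^16 ≡ 51^2 = 2601 ≡ 234
219^32 ≡ 234^2 = 54756 ≡ 52
39 = 32 + 4 + 2 + 1, so 219^39 ≡ 52·83·95·219 ≡ 131 (mod 263)
118·131 = 15458 ≡ 204 (mod 263)
125 ≠ 204, so verification fails.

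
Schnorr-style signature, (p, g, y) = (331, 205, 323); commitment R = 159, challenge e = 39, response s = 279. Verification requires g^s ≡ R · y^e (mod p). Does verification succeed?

g^s mod p:
Squares mod 331: 205^1≡205, 205^2≡319, 205^4≡144, 205^8≡214, 205^16≡118, 205^32≡22, 205^64≡153, 205^128≡239, 205^256≡189
279 = 256 + 16 + 4 + 2 + 1, so 205^279 ≡ 189·118·144·319·205 ≡ 187 (mod 331)
R · y^e mod p:
Squares mod 331: 323^1≡323, 323^2≡64, 323^4≡124, 323^8≡150, 323^16≡323, 323^32≡64
39 = 32 + 4 + 2 + 1, so 323^39 ≡ 64·124·64·323 ≡ 124 (mod 331)
159·124 = 19716 ≡ 187 (mod 331)
187 ≡ 187 (mod 331); signature holds.

passes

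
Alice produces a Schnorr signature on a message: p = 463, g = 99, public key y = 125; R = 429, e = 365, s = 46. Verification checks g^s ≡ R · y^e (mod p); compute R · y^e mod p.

84

Squares mod 463: 125^1≡125, 125^2≡346, 125^4≡262, 125^8≡120, 125^16≡47, 125^32≡357, 125^64≡124, 125^128≡97, 125^256≡149
365 = 256 + 64 + 32 + 8 + 4 + 1, so 125^365 ≡ 149·124·357·120·262·125 ≡ 52 (mod 463)
R · y^e ≡ 429·52 = 22308 ≡ 84 (mod 463)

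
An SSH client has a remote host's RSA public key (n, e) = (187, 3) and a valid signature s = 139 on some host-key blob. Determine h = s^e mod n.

112

s^2 ≡ 139^2 = 19321 ≡ 60
3 = 2 + 1, so s^3 ≡ 60·139 ≡ 112 (mod 187)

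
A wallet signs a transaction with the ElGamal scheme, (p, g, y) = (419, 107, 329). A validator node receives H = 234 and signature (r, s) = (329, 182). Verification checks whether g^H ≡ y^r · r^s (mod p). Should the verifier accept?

Left side g^H mod p:
Squares mod 419: 107^1≡107, 107^2≡136, 107^4≡60, 107^8≡248, 107^16≡330, 107^32≡379, 107^64≡343, 107^128≡329
234 = 128 + 64 + 32 + 8 + 2, so 107^234 ≡ 329·343·379·248·136 ≡ 199 (mod 419)
Right side y^r · r^s mod p:
Squares mod 419: 329^1≡329, 329^2≡139, 329^4≡47, 329^8≡114, 329^16≡7, 329^32≡49, 329^64≡306, 329^128≡199, 329^256≡215
329 = 256 + 64 + 8 + 1, so 329^329 ≡ 215·306·114·329 ≡ 248 (mod 419)
Squares mod 419: 329^1≡329, 329^2≡139, 329^4≡47, 329^8≡114, 329^16≡7, 329^32≡49, 329^64≡306, 329^128≡199
182 = 128 + 32 + 16 + 4 + 2, so 329^182 ≡ 199·49·7·47·139 ≡ 136 (mod 419)
248·136 = 33728 ≡ 208 (mod 419)
199 ≠ 208, so verification fails.

reject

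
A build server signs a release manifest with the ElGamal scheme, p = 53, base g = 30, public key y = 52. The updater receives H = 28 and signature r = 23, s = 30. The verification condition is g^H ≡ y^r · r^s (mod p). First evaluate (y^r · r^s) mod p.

1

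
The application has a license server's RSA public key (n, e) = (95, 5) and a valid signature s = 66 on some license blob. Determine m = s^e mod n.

s^2 ≡ 66^2 = 4356 ≡ 81
s^4 ≡ 81^2 = 6561 ≡ 6
5 = 4 + 1, so s^5 ≡ 6·66 ≡ 16 (mod 95)

16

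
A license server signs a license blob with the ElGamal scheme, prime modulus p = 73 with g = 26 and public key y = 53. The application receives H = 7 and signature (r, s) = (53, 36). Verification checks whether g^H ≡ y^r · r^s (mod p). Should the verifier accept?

accept

Left side g^H mod p:
26^2 = 676 ≡ 19
26^4 ≡ 19^2 = 361 ≡ 69
7 = 4 + 2 + 1, so 26^7 ≡ 69·19·26 ≡ 68 (mod 73)
Right side y^r · r^s mod p:
53^2 = 2809 ≡ 35
53^4 ≡ 35^2 = 1225 ≡ 57
53^8 ≡ 57^2 = 3249 ≡ 37
53^16 ≡ 37^2 = 1369 ≡ 55
53^32 ≡ 55^2 = 3025 ≡ 32
53 = 32 + 16 + 4 + 1, so 53^53 ≡ 32·55·57·53 ≡ 5 (mod 73)
53^2 = 2809 ≡ 35
53^4 ≡ 35^2 = 1225 ≡ 57
53^8 ≡ 57^2 = 3249 ≡ 37
53^16 ≡ 37^2 = 1369 ≡ 55
53^32 ≡ 55^2 = 3025 ≡ 32
36 = 32 + 4, so 53^36 ≡ 32·57 ≡ 72 (mod 73)
5·72 = 360 ≡ 68 (mod 73)
68 ≡ 68 (mod 73), so the signature is genuine.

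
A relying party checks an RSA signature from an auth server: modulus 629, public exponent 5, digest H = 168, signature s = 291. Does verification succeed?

passes

s^2 ≡ 291^2 = 84681 ≡ 395
s^4 ≡ 395^2 = 156025 ≡ 33
5 = 4 + 1, so s^5 ≡ 33·291 ≡ 168 (mod 629)
168 = H, so the signature checks out.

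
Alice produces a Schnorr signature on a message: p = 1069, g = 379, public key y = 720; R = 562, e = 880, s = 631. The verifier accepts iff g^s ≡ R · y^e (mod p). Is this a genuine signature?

g^s mod p:
Squares mod 1069: 379^1≡379, 379^2≡395, 379^4≡1020, 379^8≡263, 379^16≡753, 379^32≡439, 379^64≡301, 379^128≡805, 379^256≡211, 379^512≡692
631 = 512 + 64 + 32 + 16 + 4 + 2 + 1, so 379^631 ≡ 692·301·439·753·1020·395·379 ≡ 169 (mod 1069)
R · y^e mod p:
Squares mod 1069: 720^1≡720, 720^2≡1004, 720^4≡1018, 720^8≡463, 720^16≡569, 720^32≡923, 720^64≡1005, 720^128≡889, 720^256≡330, 720^512≡931
880 = 512 + 256 + 64 + 32 + 16, so 720^880 ≡ 931·330·1005·923·569 ≡ 282 (mod 1069)
562·282 = 158484 ≡ 272 (mod 1069)
169 ≠ 272; the check fails.

forged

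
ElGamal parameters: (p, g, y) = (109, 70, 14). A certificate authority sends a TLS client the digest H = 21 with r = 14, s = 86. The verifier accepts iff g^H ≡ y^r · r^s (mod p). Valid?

no

Left side g^H mod p:
Squares mod 109: 70^1≡70, 70^2≡104, 70^4≡25, 70^8≡80, 70^16≡78
21 = 16 + 4 + 1, so 70^21 ≡ 78·25·70 ≡ 32 (mod 109)
Right side y^r · r^s mod p:
Squares mod 109: 14^1≡14, 14^2≡87, 14^4≡48, 14^8≡15
14 = 8 + 4 + 2, so 14^14 ≡ 15·48·87 ≡ 74 (mod 109)
Squares mod 109: 14^1≡14, 14^2≡87, 14^4≡48, 14^8≡15, 14^16≡7, 14^32≡49, 14^64≡3
86 = 64 + 16 + 4 + 2, so 14^86 ≡ 3·7·48·87 ≡ 60 (mod 109)
74·60 = 4440 ≡ 80 (mod 109)
32 ≠ 80, so verification fails.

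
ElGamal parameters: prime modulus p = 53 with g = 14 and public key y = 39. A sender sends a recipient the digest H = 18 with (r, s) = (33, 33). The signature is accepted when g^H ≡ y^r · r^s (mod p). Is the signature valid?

invalid

Left side g^H mod p:
14^2 = 196 ≡ 37
14^4 ≡ 37^2 = 1369 ≡ 44
14^8 ≡ 44^2 = 1936 ≡ 28
14^16 ≡ 28^2 = 784 ≡ 42
18 = 16 + 2, so 14^18 ≡ 42·37 ≡ 17 (mod 53)
Right side y^r · r^s mod p:
39^2 = 1521 ≡ 37
39^4 ≡ 37^2 = 1369 ≡ 44
39^8 ≡ 44^2 = 1936 ≡ 28
39^16 ≡ 28^2 = 784 ≡ 42
39^32 ≡ 42^2 = 1764 ≡ 15
33 = 32 + 1, so 39^33 ≡ 15·39 ≡ 2 (mod 53)
33^2 = 1089 ≡ 29
33^4 ≡ 29^2 = 841 ≡ 46
33^8 ≡ 46^2 = 2116 ≡ 49
33^16 ≡ 49^2 = 2401 ≡ 16
33^32 ≡ 16^2 = 256 ≡ 44
33 = 32 + 1, so 33^33 ≡ 44·33 ≡ 21 (mod 53)
2·21 = 42 ≡ 42 (mod 53)
17 ≠ 42, so verification fails.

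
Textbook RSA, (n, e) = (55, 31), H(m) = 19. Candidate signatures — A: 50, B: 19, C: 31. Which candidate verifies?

B

Candidate A: Squares mod 55: 50^1≡50, 50^2≡25, 50^4≡20, 50^8≡15, 50^16≡5; 31 = 16 + 8 + 4 + 2 + 1, so 50^31 ≡ 5·15·20·25·50 ≡ 50 (mod 55)
Candidate B: Squares mod 55: 19^1≡19, 19^2≡31, 19^4≡26, 19^8≡16, 19^16≡36; 31 = 16 + 8 + 4 + 2 + 1, so 19^31 ≡ 36·16·26·31·19 ≡ 19 (mod 55)
  → matches H(m) = 19
Candidate C: Squares mod 55: 31^1≡31, 31^2≡26, 31^4≡16, 31^8≡36, 31^16≡31; 31 = 16 + 8 + 4 + 2 + 1, so 31^31 ≡ 31·36·16·26·31 ≡ 31 (mod 55)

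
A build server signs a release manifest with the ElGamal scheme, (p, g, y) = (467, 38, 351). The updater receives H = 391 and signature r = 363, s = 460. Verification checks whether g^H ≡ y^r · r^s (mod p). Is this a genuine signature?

Left side g^H mod p:
Squares mod 467: 38^1≡38, 38^2≡43, 38^4≡448, 38^8≡361, 38^16≡28, 38^32≡317, 38^64≡84, 38^128≡51, 38^256≡266
391 = 256 + 128 + 4 + 2 + 1, so 38^391 ≡ 266·51·448·43·38 ≡ 452 (mod 467)
Right side y^r · r^s mod p:
Squares mod 467: 351^1≡351, 351^2≡380, 351^4≡97, 351^8≡69, 351^16≡91, 351^32≡342, 351^64≡214, 351^128≡30, 351^256≡433
363 = 256 + 64 + 32 + 8 + 2 + 1, so 351^363 ≡ 433·214·342·69·380·351 ≡ 192 (mod 467)
Squares mod 467: 363^1≡363, 363^2≡75, 363^4≡21, 363^8≡441, 363^16≡209, 363^32≡250, 363^64≡389, 363^128≡13, 363^256≡169
460 = 256 + 128 + 64 + 8 + 4, so 363^460 ≡ 169·13·389·441·21 ≡ 51 (mod 467)
192·51 = 9792 ≡ 452 (mod 467)
452 ≡ 452 (mod 467), so the signature is genuine.

genuine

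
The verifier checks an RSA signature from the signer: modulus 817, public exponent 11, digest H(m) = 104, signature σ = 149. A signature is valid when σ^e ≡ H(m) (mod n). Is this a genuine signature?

genuine

Squares mod 817: σ^1≡149, σ^2≡142, σ^4≡556, σ^8≡310
11 = 8 + 2 + 1, so σ^11 ≡ 310·142·149 ≡ 104 (mod 817)
σ^11 mod 817 = 104 matches H(m).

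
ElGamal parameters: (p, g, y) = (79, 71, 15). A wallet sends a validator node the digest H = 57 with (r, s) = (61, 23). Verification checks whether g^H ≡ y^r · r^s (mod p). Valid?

no

Left side g^H mod p:
71^2 = 5041 ≡ 64
71^4 ≡ 64^2 = 4096 ≡ 67
71^8 ≡ 67^2 = 4489 ≡ 65
71^16 ≡ 65^2 = 4225 ≡ 38
71^32 ≡ 38^2 = 1444 ≡ 22
57 = 32 + 16 + 8 + 1, so 71^57 ≡ 22·38·65·71 ≡ 17 (mod 79)
Right side y^r · r^s mod p:
15^2 = 225 ≡ 67
15^4 ≡ 67^2 = 4489 ≡ 65
15^8 ≡ 65^2 = 4225 ≡ 38
15^16 ≡ 38^2 = 1444 ≡ 22
15^32 ≡ 22^2 = 484 ≡ 10
61 = 32 + 16 + 8 + 4 + 1, so 15^61 ≡ 10·22·38·65·15 ≡ 17 (mod 79)
61^2 = 3721 ≡ 8
61^4 ≡ 8^2 = 64
61^8 ≡ 64^2 = 4096 ≡ 67
61^16 ≡ 67^2 = 4489 ≡ 65
23 = 16 + 4 + 2 + 1, so 61^23 ≡ 65·64·8·61 ≡ 17 (mod 79)
17·17 = 289 ≡ 52 (mod 79)
17 ≠ 52, so verification fails.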